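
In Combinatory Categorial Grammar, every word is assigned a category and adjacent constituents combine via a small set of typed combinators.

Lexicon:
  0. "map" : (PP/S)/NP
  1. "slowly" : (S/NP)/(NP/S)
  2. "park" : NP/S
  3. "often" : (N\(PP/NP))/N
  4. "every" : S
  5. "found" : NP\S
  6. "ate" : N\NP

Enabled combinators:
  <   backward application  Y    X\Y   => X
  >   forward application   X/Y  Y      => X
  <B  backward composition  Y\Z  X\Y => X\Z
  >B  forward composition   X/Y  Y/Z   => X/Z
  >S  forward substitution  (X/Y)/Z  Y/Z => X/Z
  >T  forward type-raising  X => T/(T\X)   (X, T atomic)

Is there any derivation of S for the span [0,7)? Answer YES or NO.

(PP/S)/NP (S/NP)/(NP/S) NP/S (N\(PP/NP))/N S NP\S N\NP
CKY chart[0,7] = {N, N/(N\N), NP/(NP\N), PP/(PP\N), S/(S\N)}; S ∉ chart

NO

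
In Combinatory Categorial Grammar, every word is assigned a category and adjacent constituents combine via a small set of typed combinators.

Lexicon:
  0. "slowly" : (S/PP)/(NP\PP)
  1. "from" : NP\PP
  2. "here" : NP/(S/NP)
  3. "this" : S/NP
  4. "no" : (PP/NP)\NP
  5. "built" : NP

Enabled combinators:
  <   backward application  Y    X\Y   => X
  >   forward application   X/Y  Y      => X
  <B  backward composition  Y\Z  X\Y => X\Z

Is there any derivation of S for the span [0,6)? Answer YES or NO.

YES

[0,6] S   >
  [0,2] S/PP   >
    [0,1] "slowly" : (S/PP)/(NP\PP)
    [1,2] "from" : NP\PP
  [2,6] PP   >
    [2,5] PP/NP   <
      [2,4] NP   >
        [2,3] "here" : NP/(S/NP)
        [3,4] "this" : S/NP
      [4,5] "no" : (PP/NP)\NP
    [5,6] "built" : NP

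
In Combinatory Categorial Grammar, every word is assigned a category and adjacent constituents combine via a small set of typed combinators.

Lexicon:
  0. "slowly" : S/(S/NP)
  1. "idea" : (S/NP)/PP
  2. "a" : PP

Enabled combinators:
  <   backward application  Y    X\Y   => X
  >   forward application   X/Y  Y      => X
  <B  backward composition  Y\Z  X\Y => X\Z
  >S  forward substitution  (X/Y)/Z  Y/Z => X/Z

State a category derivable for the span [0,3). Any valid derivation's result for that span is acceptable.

[0,3] S   >
  [0,1] "slowly" : S/(S/NP)
  [1,3] S/NP   >
    [1,2] "idea" : (S/NP)/PP
    [2,3] "a" : PP

S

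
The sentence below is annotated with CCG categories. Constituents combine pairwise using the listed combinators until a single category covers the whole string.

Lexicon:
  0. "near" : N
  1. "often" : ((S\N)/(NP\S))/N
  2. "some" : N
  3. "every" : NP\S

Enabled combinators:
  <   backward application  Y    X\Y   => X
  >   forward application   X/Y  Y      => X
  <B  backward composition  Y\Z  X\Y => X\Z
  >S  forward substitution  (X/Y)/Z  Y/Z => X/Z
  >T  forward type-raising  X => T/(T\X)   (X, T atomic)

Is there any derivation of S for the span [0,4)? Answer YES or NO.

[0,4] S   <
  [0,1] "near" : N
  [1,4] S\N   >
    [1,3] (S\N)/(NP\S)   >
      [1,2] "often" : ((S\N)/(NP\S))/N
      [2,3] "some" : N
    [3,4] "every" : NP\S

YES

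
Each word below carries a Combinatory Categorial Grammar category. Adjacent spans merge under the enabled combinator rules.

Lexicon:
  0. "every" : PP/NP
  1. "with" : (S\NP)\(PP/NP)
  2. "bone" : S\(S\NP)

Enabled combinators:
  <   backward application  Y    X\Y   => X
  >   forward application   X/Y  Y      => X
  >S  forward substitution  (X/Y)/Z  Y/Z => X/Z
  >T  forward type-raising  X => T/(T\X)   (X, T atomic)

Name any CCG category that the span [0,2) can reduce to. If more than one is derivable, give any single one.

[0,3] S   <
  [0,2] S\NP   <
    [0,1] "every" : PP/NP
    [1,2] "with" : (S\NP)\(PP/NP)
  [2,3] "bone" : S\(S\NP)

S\NP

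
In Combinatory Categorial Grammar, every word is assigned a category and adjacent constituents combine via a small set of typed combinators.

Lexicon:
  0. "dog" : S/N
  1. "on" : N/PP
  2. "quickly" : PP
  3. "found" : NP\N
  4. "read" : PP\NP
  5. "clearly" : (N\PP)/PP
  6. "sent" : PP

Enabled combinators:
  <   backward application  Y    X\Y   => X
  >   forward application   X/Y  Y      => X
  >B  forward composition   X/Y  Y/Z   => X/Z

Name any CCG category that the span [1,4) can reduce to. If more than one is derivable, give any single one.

NP

[0,7] S   >
  [0,1] "dog" : S/N
  [1,7] N   <
    [1,5] PP   <
      [1,4] NP   <
        [1,3] N   >
          [1,2] "on" : N/PP
          [2,3] "quickly" : PP
        [3,4] "found" : NP\N
      [4,5] "read" : PP\NP
    [5,7] N\PP   >
      [5,6] "clearly" : (N\PP)/PP
      [6,7] "sent" : PP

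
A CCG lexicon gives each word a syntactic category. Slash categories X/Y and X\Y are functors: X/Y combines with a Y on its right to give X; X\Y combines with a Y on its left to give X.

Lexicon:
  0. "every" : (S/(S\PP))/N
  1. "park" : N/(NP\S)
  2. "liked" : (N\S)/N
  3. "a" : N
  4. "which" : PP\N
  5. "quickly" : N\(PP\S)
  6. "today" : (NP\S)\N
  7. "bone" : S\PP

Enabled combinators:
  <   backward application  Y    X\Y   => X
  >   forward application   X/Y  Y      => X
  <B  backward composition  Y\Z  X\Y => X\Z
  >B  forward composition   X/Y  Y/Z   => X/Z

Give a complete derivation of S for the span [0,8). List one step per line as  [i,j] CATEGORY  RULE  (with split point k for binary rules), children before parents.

[0,1] (S/(S\PP))/N  lex  "every"
[1,2] N/(NP\S)  lex  "park"
[2,3] (N\S)/N  lex  "liked"
[3,4] N  lex  "a"
[2,4] N\S  >  k=3
[4,5] PP\N  lex  "which"
[2,5] PP\S  <B  k=4
[5,6] N\(PP\S)  lex  "quickly"
[2,6] N  <  k=5
[6,7] (NP\S)\N  lex  "today"
[2,7] NP\S  <  k=6
[1,7] N  >  k=2
[0,7] S/(S\PP)  >  k=1
[7,8] S\PP  lex  "bone"
[0,8] S  >  k=7

[0,8] S   >
  [0,7] S/(S\PP)   >
    [0,1] "every" : (S/(S\PP))/N
    [1,7] N   >
      [1,2] "park" : N/(NP\S)
      [2,7] NP\S   <
        [2,6] N   <
          [2,5] PP\S   <B
            [2,4] N\S   >
              [2,3] "liked" : (N\S)/N
              [3,4] "a" : N
            [4,5] "which" : PP\N
          [5,6] "quickly" : N\(PP\S)
        [6,7] "today" : (NP\S)\N
  [7,8] "bone" : S\PP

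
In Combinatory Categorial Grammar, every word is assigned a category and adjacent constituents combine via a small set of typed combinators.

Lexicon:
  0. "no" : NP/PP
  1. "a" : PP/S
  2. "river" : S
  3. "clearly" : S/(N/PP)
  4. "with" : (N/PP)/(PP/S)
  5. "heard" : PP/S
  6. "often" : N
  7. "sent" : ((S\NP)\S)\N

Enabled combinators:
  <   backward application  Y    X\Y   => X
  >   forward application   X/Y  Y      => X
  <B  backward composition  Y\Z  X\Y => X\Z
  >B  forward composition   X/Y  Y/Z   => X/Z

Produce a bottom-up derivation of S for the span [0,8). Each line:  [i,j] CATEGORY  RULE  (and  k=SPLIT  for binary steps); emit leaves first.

[0,1] NP/PP  lex  "no"
[1,2] PP/S  lex  "a"
[2,3] S  lex  "river"
[1,3] PP  >  k=2
[0,3] NP  >  k=1
[3,4] S/(N/PP)  lex  "clearly"
[4,5] (N/PP)/(PP/S)  lex  "with"
[5,6] PP/S  lex  "heard"
[4,6] N/PP  >  k=5
[3,6] S  >  k=4
[6,7] N  lex  "often"
[7,8] ((S\NP)\S)\N  lex  "sent"
[6,8] (S\NP)\S  <  k=7
[3,8] S\NP  <  k=6
[0,8] S  <  k=3

[0,8] S   <
  [0,3] NP   >
    [0,1] "no" : NP/PP
    [1,3] PP   >
      [1,2] "a" : PP/S
      [2,3] "river" : S
  [3,8] S\NP   <
    [3,6] S   >
      [3,4] "clearly" : S/(N/PP)
      [4,6] N/PP   >
        [4,5] "with" : (N/PP)/(PP/S)
        [5,6] "heard" : PP/S
    [6,8] (S\NP)\S   <
      [6,7] "often" : N
      [7,8] "sent" : ((S\NP)\S)\N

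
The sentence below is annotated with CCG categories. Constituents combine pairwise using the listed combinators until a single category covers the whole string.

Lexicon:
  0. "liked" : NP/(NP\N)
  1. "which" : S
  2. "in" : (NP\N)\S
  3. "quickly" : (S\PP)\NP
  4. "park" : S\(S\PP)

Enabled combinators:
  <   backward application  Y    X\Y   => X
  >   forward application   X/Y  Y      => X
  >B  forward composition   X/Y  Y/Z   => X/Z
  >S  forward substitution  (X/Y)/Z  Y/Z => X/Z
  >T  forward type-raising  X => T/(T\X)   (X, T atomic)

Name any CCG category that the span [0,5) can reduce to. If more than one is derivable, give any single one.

S

[0,5] S   <
  [0,4] S\PP   <
    [0,3] NP   >
      [0,1] "liked" : NP/(NP\N)
      [1,3] NP\N   <
        [1,2] "which" : S
        [2,3] "in" : (NP\N)\S
    [3,4] "quickly" : (S\PP)\NP
  [4,5] "park" : S\(S\PP)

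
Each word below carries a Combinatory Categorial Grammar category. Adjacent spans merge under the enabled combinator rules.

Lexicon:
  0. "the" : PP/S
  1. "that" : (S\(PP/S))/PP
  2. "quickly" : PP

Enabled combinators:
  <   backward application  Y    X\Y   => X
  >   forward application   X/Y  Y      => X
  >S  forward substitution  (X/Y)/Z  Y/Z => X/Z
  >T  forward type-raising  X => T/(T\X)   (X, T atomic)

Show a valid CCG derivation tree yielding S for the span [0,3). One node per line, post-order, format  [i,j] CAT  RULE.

[0,1] PP/S  lex  "the"
[1,2] (S\(PP/S))/PP  lex  "that"
[2,3] PP  lex  "quickly"
[1,3] S\(PP/S)  >  k=2
[0,3] S  <  k=1

[0,3] S   <
  [0,1] "the" : PP/S
  [1,3] S\(PP/S)   >
    [1,2] "that" : (S\(PP/S))/PP
    [2,3] "quickly" : PP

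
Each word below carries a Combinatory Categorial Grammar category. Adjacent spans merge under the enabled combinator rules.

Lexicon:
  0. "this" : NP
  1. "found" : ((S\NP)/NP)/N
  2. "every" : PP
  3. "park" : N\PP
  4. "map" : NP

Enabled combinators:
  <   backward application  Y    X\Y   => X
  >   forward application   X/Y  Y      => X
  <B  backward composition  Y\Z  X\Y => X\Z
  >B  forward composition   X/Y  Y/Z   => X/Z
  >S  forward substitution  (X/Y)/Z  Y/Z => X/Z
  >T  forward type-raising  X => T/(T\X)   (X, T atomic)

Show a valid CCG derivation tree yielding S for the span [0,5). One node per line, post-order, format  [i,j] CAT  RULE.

[0,1] NP  lex  "this"
[1,2] ((S\NP)/NP)/N  lex  "found"
[2,3] PP  lex  "every"
[3,4] N\PP  lex  "park"
[2,4] N  <  k=3
[1,4] (S\NP)/NP  >  k=2
[4,5] NP  lex  "map"
[1,5] S\NP  >  k=4
[0,5] S  <  k=1

[0,5] S   <
  [0,1] "this" : NP
  [1,5] S\NP   >
    [1,4] (S\NP)/NP   >
      [1,2] "found" : ((S\NP)/NP)/N
      [2,4] N   <
        [2,3] "every" : PP
        [3,4] "park" : N\PP
    [4,5] "map" : NP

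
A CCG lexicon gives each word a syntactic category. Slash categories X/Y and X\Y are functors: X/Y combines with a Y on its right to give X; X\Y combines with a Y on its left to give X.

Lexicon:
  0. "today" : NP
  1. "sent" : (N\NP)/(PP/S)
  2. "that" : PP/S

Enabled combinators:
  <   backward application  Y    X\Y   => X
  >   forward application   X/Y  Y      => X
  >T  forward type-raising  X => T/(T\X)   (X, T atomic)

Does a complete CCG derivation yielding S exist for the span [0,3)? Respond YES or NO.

NP (N\NP)/(PP/S) PP/S
CKY chart[0,3] = {N, N/(N\N), NP/(NP\N), PP/(PP\N), S/(S\N)}; S ∉ chart

NO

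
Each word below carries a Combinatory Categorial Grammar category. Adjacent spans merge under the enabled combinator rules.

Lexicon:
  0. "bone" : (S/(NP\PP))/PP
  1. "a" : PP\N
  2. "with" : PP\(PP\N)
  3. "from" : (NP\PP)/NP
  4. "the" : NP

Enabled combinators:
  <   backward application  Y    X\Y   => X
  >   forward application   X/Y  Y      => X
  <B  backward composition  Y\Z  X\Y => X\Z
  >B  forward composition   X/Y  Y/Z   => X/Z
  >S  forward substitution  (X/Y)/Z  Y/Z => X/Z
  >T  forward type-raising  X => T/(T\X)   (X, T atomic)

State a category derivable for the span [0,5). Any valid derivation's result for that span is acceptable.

[0,5] S   >
  [0,3] S/(NP\PP)   >
    [0,1] "bone" : (S/(NP\PP))/PP
    [1,3] PP   <
      [1,2] "a" : PP\N
      [2,3] "with" : PP\(PP\N)
  [3,5] NP\PP   >
    [3,4] "from" : (NP\PP)/NP
    [4,5] "the" : NP

S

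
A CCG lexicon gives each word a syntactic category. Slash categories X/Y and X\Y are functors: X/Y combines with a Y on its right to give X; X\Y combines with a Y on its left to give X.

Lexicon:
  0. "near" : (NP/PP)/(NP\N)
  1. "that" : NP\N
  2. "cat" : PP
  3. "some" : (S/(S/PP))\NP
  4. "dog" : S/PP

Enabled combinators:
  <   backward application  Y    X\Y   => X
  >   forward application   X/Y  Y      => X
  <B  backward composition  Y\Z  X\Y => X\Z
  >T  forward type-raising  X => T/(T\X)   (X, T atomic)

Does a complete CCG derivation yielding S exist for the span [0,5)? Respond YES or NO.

YES

[0,5] S   >
  [0,4] S/(S/PP)   <
    [0,3] NP   >
      [0,2] NP/PP   >
        [0,1] "near" : (NP/PP)/(NP\N)
        [1,2] "that" : NP\N
      [2,3] "cat" : PP
    [3,4] "some" : (S/(S/PP))\NP
  [4,5] "dog" : S/PP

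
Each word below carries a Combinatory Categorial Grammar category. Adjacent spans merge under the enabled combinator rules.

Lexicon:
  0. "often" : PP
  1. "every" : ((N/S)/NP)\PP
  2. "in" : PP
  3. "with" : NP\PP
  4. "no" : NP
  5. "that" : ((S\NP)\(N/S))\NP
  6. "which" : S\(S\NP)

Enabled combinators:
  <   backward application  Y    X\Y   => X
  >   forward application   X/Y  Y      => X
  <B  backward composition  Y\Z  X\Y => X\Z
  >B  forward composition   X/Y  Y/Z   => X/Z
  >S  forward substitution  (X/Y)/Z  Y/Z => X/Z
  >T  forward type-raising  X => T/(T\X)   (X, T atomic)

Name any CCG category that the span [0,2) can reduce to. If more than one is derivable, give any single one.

(N/S)/NP

[0,7] S   <
  [0,6] S\NP   <
    [0,4] N/S   >
      [0,2] (N/S)/NP   <
        [0,1] "often" : PP
        [1,2] "every" : ((N/S)/NP)\PP
      [2,4] NP   <
        [2,3] "in" : PP
        [3,4] "with" : NP\PP
    [4,6] (S\NP)\(N/S)   <
      [4,5] "no" : NP
      [5,6] "that" : ((S\NP)\(N/S))\NP
  [6,7] "which" : S\(S\NP)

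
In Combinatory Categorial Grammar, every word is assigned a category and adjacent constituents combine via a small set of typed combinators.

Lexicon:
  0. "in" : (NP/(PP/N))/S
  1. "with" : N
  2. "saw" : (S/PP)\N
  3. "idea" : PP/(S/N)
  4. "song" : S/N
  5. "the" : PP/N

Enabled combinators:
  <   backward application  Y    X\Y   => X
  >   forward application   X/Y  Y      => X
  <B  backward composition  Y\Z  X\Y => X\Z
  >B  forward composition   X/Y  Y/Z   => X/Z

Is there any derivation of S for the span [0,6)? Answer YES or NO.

(NP/(PP/N))/S N (S/PP)\N PP/(S/N) S/N PP/N
CKY chart[0,6] = {NP}; S ∉ chart

NO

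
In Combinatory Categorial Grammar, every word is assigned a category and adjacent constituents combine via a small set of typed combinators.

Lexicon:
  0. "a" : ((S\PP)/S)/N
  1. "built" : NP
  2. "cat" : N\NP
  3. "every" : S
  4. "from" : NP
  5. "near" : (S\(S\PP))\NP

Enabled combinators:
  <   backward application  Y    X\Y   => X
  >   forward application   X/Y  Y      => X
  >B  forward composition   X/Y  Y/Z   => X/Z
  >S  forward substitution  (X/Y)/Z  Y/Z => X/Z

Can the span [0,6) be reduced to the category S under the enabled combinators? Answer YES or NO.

[0,6] S   <
  [0,4] S\PP   >
    [0,3] (S\PP)/S   >
      [0,1] "a" : ((S\PP)/S)/N
      [1,3] N   <
        [1,2] "built" : NP
        [2,3] "cat" : N\NP
    [3,4] "every" : S
  [4,6] S\(S\PP)   <
    [4,5] "from" : NP
    [5,6] "near" : (S\(S\PP))\NP

YES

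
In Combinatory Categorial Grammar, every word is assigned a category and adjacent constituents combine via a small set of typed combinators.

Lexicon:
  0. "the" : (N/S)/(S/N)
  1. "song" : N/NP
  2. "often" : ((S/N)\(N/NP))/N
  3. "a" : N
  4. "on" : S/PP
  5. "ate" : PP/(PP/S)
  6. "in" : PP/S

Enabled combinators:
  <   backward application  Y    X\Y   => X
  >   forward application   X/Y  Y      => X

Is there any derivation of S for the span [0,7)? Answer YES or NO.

NO

(N/S)/(S/N) N/NP ((S/N)\(N/NP))/N N S/PP PP/(PP/S) PP/S
CKY chart[0,7] = {N}; S ∉ chart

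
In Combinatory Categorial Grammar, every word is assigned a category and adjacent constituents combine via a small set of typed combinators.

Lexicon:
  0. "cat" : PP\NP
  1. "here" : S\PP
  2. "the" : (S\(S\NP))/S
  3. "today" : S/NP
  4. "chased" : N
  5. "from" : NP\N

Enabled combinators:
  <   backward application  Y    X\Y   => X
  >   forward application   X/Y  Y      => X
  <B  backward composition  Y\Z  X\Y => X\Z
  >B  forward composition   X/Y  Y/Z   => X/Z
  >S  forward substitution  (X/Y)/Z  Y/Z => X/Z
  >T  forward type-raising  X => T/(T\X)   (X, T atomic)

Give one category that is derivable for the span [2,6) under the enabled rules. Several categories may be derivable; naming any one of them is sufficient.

[0,6] S   <
  [0,2] S\NP   <B
    [0,1] "cat" : PP\NP
    [1,2] "here" : S\PP
  [2,6] S\(S\NP)   >
    [2,3] "the" : (S\(S\NP))/S
    [3,6] S   >
      [3,4] "today" : S/NP
      [4,6] NP   >
        [4,5] NP/(NP\N)   >T
          [4,5] "chased" : N
        [5,6] "from" : NP\N

S\(S\NP)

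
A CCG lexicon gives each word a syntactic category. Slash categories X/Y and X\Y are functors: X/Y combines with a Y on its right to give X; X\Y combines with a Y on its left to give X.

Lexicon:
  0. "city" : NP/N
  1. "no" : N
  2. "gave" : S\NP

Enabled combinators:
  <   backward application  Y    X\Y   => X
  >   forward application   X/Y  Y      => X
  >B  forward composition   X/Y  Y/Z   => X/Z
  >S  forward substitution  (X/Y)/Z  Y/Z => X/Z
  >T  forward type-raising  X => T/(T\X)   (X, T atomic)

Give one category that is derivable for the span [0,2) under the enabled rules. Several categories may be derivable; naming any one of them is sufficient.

[0,3] S   <
  [0,2] NP   >
    [0,1] "city" : NP/N
    [1,2] "no" : N
  [2,3] "gave" : S\NP

NP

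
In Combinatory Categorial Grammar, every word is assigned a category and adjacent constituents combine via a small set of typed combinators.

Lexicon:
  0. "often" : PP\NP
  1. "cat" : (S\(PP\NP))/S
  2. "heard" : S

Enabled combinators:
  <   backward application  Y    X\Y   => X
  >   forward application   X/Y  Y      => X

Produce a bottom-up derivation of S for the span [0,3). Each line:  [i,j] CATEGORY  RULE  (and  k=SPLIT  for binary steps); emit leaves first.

[0,1] PP\NP  lex  "often"
[1,2] (S\(PP\NP))/S  lex  "cat"
[2,3] S  lex  "heard"
[1,3] S\(PP\NP)  >  k=2
[0,3] S  <  k=1

[0,3] S   <
  [0,1] "often" : PP\NP
  [1,3] S\(PP\NP)   >
    [1,2] "cat" : (S\(PP\NP))/S
    [2,3] "heard" : S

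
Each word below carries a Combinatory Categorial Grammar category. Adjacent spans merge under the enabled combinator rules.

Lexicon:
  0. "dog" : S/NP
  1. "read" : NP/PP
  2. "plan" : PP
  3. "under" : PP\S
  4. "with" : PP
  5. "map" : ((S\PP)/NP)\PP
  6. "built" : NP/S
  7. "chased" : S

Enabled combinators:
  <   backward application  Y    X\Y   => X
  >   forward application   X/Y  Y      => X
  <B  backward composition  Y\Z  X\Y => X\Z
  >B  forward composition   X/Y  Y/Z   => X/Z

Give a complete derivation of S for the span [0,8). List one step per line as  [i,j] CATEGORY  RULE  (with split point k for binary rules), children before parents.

[0,1] S/NP  lex  "dog"
[1,2] NP/PP  lex  "read"
[0,2] S/PP  >B  k=1
[2,3] PP  lex  "plan"
[0,3] S  >  k=2
[3,4] PP\S  lex  "under"
[0,4] PP  <  k=3
[4,5] PP  lex  "with"
[5,6] ((S\PP)/NP)\PP  lex  "map"
[4,6] (S\PP)/NP  <  k=5
[6,7] NP/S  lex  "built"
[7,8] S  lex  "chased"
[6,8] NP  >  k=7
[4,8] S\PP  >  k=6
[0,8] S  <  k=4

[0,8] S   <
  [0,4] PP   <
    [0,3] S   >
      [0,2] S/PP   >B
        [0,1] "dog" : S/NP
        [1,2] "read" : NP/PP
      [2,3] "plan" : PP
    [3,4] "under" : PP\S
  [4,8] S\PP   >
    [4,6] (S\PP)/NP   <
      [4,5] "with" : PP
      [5,6] "map" : ((S\PP)/NP)\PP
    [6,8] NP   >
      [6,7] "built" : NP/S
      [7,8] "chased" : S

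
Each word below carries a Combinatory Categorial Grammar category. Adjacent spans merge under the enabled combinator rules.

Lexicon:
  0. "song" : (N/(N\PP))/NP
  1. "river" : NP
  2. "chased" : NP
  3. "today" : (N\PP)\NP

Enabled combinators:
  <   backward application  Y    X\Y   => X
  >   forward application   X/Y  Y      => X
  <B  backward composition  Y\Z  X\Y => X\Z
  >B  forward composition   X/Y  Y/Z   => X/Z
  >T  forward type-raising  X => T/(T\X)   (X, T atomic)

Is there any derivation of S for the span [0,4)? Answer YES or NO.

(N/(N\PP))/NP NP NP (N\PP)\NP
CKY chart[0,4] = {N, N/(N\N), NP/(NP\N), PP/(PP\N), S/(S\N)}; S ∉ chart

NO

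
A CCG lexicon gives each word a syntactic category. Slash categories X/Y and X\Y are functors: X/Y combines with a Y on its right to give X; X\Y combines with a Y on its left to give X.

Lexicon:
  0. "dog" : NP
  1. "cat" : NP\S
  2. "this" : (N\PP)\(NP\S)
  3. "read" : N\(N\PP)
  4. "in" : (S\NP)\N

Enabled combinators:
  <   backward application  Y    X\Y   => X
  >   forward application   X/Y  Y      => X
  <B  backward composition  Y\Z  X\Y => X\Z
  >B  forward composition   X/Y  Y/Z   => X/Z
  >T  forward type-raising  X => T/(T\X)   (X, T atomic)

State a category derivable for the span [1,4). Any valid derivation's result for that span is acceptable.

N

[0,5] S   <
  [0,1] "dog" : NP
  [1,5] S\NP   <
    [1,4] N   <
      [1,3] N\PP   <
        [1,2] "cat" : NP\S
        [2,3] "this" : (N\PP)\(NP\S)
      [3,4] "read" : N\(N\PP)
    [4,5] "in" : (S\NP)\N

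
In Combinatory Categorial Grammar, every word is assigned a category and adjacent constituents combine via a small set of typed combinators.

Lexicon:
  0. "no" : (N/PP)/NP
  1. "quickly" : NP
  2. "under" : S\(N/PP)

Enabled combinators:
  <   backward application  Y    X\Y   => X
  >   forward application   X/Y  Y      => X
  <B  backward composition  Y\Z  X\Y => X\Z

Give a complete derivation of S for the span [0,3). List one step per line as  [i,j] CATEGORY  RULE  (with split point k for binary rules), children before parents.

[0,1] (N/PP)/NP  lex  "no"
[1,2] NP  lex  "quickly"
[0,2] N/PP  >  k=1
[2,3] S\(N/PP)  lex  "under"
[0,3] S  <  k=2

[0,3] S   <
  [0,2] N/PP   >
    [0,1] "no" : (N/PP)/NP
    [1,2] "quickly" : NP
  [2,3] "under" : S\(N/PP)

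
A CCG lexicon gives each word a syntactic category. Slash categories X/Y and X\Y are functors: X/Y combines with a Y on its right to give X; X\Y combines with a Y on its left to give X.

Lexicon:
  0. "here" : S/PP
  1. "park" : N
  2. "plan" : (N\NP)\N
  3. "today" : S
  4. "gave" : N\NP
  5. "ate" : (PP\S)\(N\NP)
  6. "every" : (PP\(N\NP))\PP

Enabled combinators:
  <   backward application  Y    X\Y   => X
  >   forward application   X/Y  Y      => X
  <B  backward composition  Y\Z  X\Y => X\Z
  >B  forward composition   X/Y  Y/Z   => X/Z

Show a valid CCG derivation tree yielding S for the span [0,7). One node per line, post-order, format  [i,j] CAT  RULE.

[0,7] S   >
  [0,1] "here" : S/PP
  [1,7] PP   <
    [1,3] N\NP   <
      [1,2] "park" : N
      [2,3] "plan" : (N\NP)\N
    [3,7] PP\(N\NP)   <
      [3,6] PP   <
        [3,4] "today" : S
        [4,6] PP\S   <
          [4,5] "gave" : N\NP
          [5,6] "ate" : (PP\S)\(N\NP)
      [6,7] "every" : (PP\(N\NP))\PP

[0,1] S/PP  lex  "here"
[1,2] N  lex  "park"
[2,3] (N\NP)\N  lex  "plan"
[1,3] N\NP  <  k=2
[3,4] S  lex  "today"
[4,5] N\NP  lex  "gave"
[5,6] (PP\S)\(N\NP)  lex  "ate"
[4,6] PP\S  <  k=5
[3,6] PP  <  k=4
[6,7] (PP\(N\NP))\PP  lex  "every"
[3,7] PP\(N\NP)  <  k=6
[1,7] PP  <  k=3
[0,7] S  >  k=1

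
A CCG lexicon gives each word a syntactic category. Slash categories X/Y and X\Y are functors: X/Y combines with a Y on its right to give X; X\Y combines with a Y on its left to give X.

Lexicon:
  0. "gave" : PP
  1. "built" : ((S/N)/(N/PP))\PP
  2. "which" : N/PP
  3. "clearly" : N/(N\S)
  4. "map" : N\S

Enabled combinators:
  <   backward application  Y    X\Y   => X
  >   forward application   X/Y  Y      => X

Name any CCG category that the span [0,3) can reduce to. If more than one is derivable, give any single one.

[0,5] S   >
  [0,3] S/N   >
    [0,2] (S/N)/(N/PP)   <
      [0,1] "gave" : PP
      [1,2] "built" : ((S/N)/(N/PP))\PP
    [2,3] "which" : N/PP
  [3,5] N   >
    [3,4] "clearly" : N/(N\S)
    [4,5] "map" : N\S

S/N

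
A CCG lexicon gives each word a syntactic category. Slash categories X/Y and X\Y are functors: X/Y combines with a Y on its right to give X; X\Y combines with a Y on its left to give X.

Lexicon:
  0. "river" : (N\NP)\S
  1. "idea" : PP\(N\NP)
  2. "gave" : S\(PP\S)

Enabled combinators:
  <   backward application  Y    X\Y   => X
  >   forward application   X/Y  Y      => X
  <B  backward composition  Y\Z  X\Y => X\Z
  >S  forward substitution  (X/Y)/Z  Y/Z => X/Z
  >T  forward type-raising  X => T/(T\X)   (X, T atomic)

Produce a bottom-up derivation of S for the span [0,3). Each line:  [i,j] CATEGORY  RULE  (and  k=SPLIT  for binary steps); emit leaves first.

[0,1] (N\NP)\S  lex  "river"
[1,2] PP\(N\NP)  lex  "idea"
[0,2] PP\S  <B  k=1
[2,3] S\(PP\S)  lex  "gave"
[0,3] S  <  k=2

[0,3] S   <
  [0,2] PP\S   <B
    [0,1] "river" : (N\NP)\S
    [1,2] "idea" : PP\(N\NP)
  [2,3] "gave" : S\(PP\S)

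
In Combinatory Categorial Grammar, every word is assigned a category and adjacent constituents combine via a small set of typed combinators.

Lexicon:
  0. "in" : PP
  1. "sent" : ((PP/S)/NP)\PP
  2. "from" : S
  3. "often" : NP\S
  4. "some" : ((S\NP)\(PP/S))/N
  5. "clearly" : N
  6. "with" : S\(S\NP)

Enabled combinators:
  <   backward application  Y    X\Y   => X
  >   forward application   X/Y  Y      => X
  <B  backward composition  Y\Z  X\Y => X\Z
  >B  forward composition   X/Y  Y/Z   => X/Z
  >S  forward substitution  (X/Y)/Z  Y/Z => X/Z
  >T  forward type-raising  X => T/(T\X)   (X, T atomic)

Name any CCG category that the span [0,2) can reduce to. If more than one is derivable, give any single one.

(PP/S)/NP

[0,7] S   <
  [0,6] S\NP   <
    [0,4] PP/S   >
      [0,2] (PP/S)/NP   <
        [0,1] "in" : PP
        [1,2] "sent" : ((PP/S)/NP)\PP
      [2,4] NP   <
        [2,3] "from" : S
        [3,4] "often" : NP\S
    [4,6] (S\NP)\(PP/S)   >
      [4,5] "some" : ((S\NP)\(PP/S))/N
      [5,6] "clearly" : N
  [6,7] "with" : S\(S\NP)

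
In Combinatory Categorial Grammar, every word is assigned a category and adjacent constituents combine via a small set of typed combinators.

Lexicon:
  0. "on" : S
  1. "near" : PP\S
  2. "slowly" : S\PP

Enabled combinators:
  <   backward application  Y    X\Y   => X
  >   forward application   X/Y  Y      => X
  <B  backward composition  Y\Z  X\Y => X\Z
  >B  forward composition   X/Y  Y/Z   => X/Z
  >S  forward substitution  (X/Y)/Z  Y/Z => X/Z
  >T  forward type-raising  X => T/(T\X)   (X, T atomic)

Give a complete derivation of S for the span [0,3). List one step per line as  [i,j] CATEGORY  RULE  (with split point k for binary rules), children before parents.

[0,1] S  lex  "on"
[1,2] PP\S  lex  "near"
[0,2] PP  <  k=1
[2,3] S\PP  lex  "slowly"
[0,3] S  <  k=2

[0,3] S   <
  [0,2] PP   <
    [0,1] "on" : S
    [1,2] "near" : PP\S
  [2,3] "slowly" : S\PP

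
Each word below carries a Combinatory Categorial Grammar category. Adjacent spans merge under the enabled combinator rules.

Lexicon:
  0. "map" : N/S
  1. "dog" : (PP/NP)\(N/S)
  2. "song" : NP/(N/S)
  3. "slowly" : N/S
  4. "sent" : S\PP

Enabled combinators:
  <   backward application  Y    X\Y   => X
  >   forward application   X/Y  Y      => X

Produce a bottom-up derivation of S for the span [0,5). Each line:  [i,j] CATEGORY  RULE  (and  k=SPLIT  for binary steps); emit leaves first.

[0,1] N/S  lex  "map"
[1,2] (PP/NP)\(N/S)  lex  "dog"
[0,2] PP/NP  <  k=1
[2,3] NP/(N/S)  lex  "song"
[3,4] N/S  lex  "slowly"
[2,4] NP  >  k=3
[0,4] PP  >  k=2
[4,5] S\PP  lex  "sent"
[0,5] S  <  k=4

[0,5] S   <
  [0,4] PP   >
    [0,2] PP/NP   <
      [0,1] "map" : N/S
      [1,2] "dog" : (PP/NP)\(N/S)
    [2,4] NP   >
      [2,3] "song" : NP/(N/S)
      [3,4] "slowly" : N/S
  [4,5] "sent" : S\PP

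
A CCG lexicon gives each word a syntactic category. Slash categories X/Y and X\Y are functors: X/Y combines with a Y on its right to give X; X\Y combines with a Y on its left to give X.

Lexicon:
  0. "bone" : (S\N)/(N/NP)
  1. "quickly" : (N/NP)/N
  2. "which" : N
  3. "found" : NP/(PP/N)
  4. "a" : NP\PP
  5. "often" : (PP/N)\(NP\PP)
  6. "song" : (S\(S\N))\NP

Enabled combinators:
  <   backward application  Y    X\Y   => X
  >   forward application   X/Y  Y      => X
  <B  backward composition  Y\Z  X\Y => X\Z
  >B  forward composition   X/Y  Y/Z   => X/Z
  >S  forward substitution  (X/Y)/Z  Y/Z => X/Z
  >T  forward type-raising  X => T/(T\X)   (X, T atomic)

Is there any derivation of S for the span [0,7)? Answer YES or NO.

[0,7] S   <
  [0,3] S\N   >
    [0,1] "bone" : (S\N)/(N/NP)
    [1,3] N/NP   >
      [1,2] "quickly" : (N/NP)/N
      [2,3] "which" : N
  [3,7] S\(S\N)   <
    [3,6] NP   >
      [3,4] "found" : NP/(PP/N)
      [4,6] PP/N   <
        [4,5] "a" : NP\PP
        [5,6] "often" : (PP/N)\(NP\PP)
    [6,7] "song" : (S\(S\N))\NP

YES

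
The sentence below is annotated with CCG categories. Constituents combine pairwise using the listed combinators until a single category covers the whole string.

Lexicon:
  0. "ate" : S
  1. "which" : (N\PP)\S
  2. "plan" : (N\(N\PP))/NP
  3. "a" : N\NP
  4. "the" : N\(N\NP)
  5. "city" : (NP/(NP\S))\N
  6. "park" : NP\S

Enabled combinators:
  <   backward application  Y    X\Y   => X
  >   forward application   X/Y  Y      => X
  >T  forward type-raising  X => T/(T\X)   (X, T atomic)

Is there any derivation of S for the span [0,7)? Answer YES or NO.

S (N\PP)\S (N\(N\PP))/NP N\NP N\(N\NP) (NP/(NP\S))\N NP\S
CKY chart[0,7] = {N, N/(N\N), NP/(NP\N), PP/(PP\N), S/(S\N)}; S ∉ chart

NO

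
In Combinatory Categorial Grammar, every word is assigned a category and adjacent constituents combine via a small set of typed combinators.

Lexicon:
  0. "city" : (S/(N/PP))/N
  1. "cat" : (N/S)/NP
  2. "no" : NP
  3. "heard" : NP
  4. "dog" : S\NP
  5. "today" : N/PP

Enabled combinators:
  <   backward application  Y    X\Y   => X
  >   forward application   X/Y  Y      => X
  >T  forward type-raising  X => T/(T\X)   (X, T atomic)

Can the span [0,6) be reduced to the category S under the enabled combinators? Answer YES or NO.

[0,6] S   >
  [0,5] S/(N/PP)   >
    [0,1] "city" : (S/(N/PP))/N
    [1,5] N   >
      [1,3] N/S   >
        [1,2] "cat" : (N/S)/NP
        [2,3] "no" : NP
      [3,5] S   <
        [3,4] "heard" : NP
        [4,5] "dog" : S\NP
  [5,6] "today" : N/PP

YES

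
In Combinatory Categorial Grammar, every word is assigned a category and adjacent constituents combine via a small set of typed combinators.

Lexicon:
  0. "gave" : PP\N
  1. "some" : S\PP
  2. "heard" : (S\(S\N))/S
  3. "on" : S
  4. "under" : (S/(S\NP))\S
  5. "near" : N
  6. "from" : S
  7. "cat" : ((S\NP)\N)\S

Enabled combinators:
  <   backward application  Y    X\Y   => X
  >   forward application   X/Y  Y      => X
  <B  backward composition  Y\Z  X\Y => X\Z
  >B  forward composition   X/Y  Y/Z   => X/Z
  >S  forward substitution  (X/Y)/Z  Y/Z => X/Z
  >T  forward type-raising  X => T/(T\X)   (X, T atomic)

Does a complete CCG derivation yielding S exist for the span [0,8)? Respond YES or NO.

[0,8] S   >
  [0,5] S/(S\NP)   <
    [0,4] S   <
      [0,2] S\N   <B
        [0,1] "gave" : PP\N
        [1,2] "some" : S\PP
      [2,4] S\(S\N)   >
        [2,3] "heard" : (S\(S\N))/S
        [3,4] "on" : S
    [4,5] "under" : (S/(S\NP))\S
  [5,8] S\NP   <
    [5,6] "near" : N
    [6,8] (S\NP)\N   <
      [6,7] "from" : S
      [7,8] "cat" : ((S\NP)\N)\S

YES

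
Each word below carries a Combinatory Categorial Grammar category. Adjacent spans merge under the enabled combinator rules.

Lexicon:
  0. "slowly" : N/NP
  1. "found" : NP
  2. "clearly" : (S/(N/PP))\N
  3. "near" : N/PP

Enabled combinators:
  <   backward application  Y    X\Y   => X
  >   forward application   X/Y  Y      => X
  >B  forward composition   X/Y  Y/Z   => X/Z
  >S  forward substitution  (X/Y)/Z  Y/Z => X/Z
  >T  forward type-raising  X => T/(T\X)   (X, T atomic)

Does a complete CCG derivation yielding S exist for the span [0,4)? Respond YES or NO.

[0,4] S   >
  [0,3] S/(N/PP)   <
    [0,2] N   >
      [0,1] "slowly" : N/NP
      [1,2] "found" : NP
    [2,3] "clearly" : (S/(N/PP))\N
  [3,4] "near" : N/PP

YES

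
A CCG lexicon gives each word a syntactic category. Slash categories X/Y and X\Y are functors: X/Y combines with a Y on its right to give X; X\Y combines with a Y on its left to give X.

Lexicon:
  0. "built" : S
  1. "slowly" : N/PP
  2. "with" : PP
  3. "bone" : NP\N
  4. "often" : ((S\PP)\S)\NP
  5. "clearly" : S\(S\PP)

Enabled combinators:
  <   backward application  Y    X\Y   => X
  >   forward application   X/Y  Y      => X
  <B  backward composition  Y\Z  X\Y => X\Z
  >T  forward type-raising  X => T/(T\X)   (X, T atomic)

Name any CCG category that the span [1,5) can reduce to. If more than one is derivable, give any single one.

[0,6] S   <
  [0,5] S\PP   <
    [0,1] "built" : S
    [1,5] (S\PP)\S   <
      [1,4] NP   <
        [1,3] N   >
          [1,2] "slowly" : N/PP
          [2,3] "with" : PP
        [3,4] "bone" : NP\N
      [4,5] "often" : ((S\PP)\S)\NP
  [5,6] "clearly" : S\(S\PP)

(S\PP)\S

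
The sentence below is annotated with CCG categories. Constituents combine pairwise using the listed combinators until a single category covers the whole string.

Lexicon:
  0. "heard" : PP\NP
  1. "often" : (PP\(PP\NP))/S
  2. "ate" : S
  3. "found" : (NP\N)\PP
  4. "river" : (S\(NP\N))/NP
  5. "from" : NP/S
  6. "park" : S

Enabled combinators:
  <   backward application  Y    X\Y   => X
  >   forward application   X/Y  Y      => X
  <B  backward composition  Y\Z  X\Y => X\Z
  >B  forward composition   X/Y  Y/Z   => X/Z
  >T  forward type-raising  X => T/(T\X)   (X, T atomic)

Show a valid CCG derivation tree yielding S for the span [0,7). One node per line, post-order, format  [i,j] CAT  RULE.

[0,7] S   <
  [0,4] NP\N   <
    [0,3] PP   <
      [0,1] "heard" : PP\NP
      [1,3] PP\(PP\NP)   >
        [1,2] "often" : (PP\(PP\NP))/S
        [2,3] "ate" : S
    [3,4] "found" : (NP\N)\PP
  [4,7] S\(NP\N)   >
    [4,5] "river" : (S\(NP\N))/NP
    [5,7] NP   >
      [5,6] "from" : NP/S
      [6,7] "park" : S

[0,1] PP\NP  lex  "heard"
[1,2] (PP\(PP\NP))/S  lex  "often"
[2,3] S  lex  "ate"
[1,3] PP\(PP\NP)  >  k=2
[0,3] PP  <  k=1
[3,4] (NP\N)\PP  lex  "found"
[0,4] NP\N  <  k=3
[4,5] (S\(NP\N))/NP  lex  "river"
[5,6] NP/S  lex  "from"
[6,7] S  lex  "park"
[5,7] NP  >  k=6
[4,7] S\(NP\N)  >  k=5
[0,7] S  <  k=4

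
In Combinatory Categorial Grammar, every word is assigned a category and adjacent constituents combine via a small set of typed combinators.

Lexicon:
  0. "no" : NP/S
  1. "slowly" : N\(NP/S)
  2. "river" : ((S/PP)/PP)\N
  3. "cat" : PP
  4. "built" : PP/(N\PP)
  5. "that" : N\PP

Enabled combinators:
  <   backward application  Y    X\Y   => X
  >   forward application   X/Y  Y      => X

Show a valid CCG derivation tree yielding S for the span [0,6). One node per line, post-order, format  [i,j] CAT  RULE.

[0,1] NP/S  lex  "no"
[1,2] N\(NP/S)  lex  "slowly"
[0,2] N  <  k=1
[2,3] ((S/PP)/PP)\N  lex  "river"
[0,3] (S/PP)/PP  <  k=2
[3,4] PP  lex  "cat"
[0,4] S/PP  >  k=3
[4,5] PP/(N\PP)  lex  "built"
[5,6] N\PP  lex  "that"
[4,6] PP  >  k=5
[0,6] S  >  k=4

[0,6] S   >
  [0,4] S/PP   >
    [0,3] (S/PP)/PP   <
      [0,2] N   <
        [0,1] "no" : NP/S
        [1,2] "slowly" : N\(NP/S)
      [2,3] "river" : ((S/PP)/PP)\N
    [3,4] "cat" : PP
  [4,6] PP   >
    [4,5] "built" : PP/(N\PP)
    [5,6] "that" : N\PP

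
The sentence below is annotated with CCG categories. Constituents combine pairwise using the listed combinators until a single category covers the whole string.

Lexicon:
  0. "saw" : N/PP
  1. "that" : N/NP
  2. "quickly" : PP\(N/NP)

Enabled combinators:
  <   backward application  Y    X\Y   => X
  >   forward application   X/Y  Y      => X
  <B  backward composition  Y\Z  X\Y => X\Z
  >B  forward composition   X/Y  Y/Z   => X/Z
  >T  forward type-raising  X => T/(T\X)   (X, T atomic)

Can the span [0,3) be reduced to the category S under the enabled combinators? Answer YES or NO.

N/PP N/NP PP\(N/NP)
CKY chart[0,3] = {N, N/(N\N), N/(PP\PP), NP/(NP\N), PP/(PP\N), S/(S\N)}; S ∉ chart

NO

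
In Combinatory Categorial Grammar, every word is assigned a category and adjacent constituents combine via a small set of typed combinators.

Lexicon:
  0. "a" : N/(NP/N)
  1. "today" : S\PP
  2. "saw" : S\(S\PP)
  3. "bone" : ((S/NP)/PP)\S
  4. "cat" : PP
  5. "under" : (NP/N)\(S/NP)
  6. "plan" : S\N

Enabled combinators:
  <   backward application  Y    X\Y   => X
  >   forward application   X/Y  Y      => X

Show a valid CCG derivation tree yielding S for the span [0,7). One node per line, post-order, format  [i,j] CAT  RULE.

[0,7] S   <
  [0,6] N   >
    [0,1] "a" : N/(NP/N)
    [1,6] NP/N   <
      [1,5] S/NP   >
        [1,4] (S/NP)/PP   <
          [1,3] S   <
            [1,2] "today" : S\PP
            [2,3] "saw" : S\(S\PP)
          [3,4] "bone" : ((S/NP)/PP)\S
        [4,5] "cat" : PP
      [5,6] "under" : (NP/N)\(S/NP)
  [6,7] "plan" : S\N

[0,1] N/(NP/N)  lex  "a"
[1,2] S\PP  lex  "today"
[2,3] S\(S\PP)  lex  "saw"
[1,3] S  <  k=2
[3,4] ((S/NP)/PP)\S  lex  "bone"
[1,4] (S/NP)/PP  <  k=3
[4,5] PP  lex  "cat"
[1,5] S/NP  >  k=4
[5,6] (NP/N)\(S/NP)  lex  "under"
[1,6] NP/N  <  k=5
[0,6] N  >  k=1
[6,7] S\N  lex  "plan"
[0,7] S  <  k=6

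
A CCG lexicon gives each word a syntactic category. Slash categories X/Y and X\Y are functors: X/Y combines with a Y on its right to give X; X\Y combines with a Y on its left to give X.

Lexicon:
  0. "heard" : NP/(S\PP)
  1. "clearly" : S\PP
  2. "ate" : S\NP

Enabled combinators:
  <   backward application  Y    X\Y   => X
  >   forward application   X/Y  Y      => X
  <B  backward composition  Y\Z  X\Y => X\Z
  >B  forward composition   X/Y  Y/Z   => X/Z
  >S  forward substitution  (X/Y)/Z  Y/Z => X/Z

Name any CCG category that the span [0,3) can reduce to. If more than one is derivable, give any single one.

[0,3] S   <
  [0,2] NP   >
    [0,1] "heard" : NP/(S\PP)
    [1,2] "clearly" : S\PP
  [2,3] "ate" : S\NP

S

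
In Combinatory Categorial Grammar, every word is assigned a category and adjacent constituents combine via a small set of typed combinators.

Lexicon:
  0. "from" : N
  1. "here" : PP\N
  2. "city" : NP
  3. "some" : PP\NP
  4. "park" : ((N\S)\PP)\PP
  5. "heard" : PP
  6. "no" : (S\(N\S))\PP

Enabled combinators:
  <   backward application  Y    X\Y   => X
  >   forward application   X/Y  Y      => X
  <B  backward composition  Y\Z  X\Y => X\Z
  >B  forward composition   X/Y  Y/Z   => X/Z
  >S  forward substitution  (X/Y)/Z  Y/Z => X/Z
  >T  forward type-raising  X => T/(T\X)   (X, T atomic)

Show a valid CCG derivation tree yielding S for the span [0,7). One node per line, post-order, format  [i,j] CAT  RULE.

[0,1] N  lex  "from"
[0,1] PP/(PP\N)  >T
[1,2] PP\N  lex  "here"
[0,2] PP  >  k=1
[2,3] NP  lex  "city"
[3,4] PP\NP  lex  "some"
[2,4] PP  <  k=3
[4,5] ((N\S)\PP)\PP  lex  "park"
[2,5] (N\S)\PP  <  k=4
[0,5] N\S  <  k=2
[5,6] PP  lex  "heard"
[6,7] (S\(N\S))\PP  lex  "no"
[5,7] S\(N\S)  <  k=6
[0,7] S  <  k=5

[0,7] S   <
  [0,5] N\S   <
    [0,2] PP   >
      [0,1] PP/(PP\N)   >T
        [0,1] "from" : N
      [1,2] "here" : PP\N
    [2,5] (N\S)\PP   <
      [2,4] PP   <
        [2,3] "city" : NP
        [3,4] "some" : PP\NP
      [4,5] "park" : ((N\S)\PP)\PP
  [5,7] S\(N\S)   <
    [5,6] "heard" : PP
    [6,7] "no" : (S\(N\S))\PP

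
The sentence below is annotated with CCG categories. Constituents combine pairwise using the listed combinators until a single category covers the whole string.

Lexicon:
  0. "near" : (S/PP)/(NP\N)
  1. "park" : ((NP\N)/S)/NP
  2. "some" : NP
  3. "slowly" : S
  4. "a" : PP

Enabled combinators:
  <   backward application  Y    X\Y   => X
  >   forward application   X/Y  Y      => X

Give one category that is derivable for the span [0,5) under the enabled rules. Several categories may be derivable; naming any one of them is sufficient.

S

[0,5] S   >
  [0,4] S/PP   >
    [0,1] "near" : (S/PP)/(NP\N)
    [1,4] NP\N   >
      [1,3] (NP\N)/S   >
        [1,2] "park" : ((NP\N)/S)/NP
        [2,3] "some" : NP
      [3,4] "slowly" : S
  [4,5] "a" : PP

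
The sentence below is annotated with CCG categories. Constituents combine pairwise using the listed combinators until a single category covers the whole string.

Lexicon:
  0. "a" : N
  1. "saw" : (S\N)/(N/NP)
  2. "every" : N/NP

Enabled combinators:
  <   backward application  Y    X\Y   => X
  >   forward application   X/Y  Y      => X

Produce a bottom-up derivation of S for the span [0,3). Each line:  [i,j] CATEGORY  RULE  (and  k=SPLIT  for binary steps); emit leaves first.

[0,1] N  lex  "a"
[1,2] (S\N)/(N/NP)  lex  "saw"
[2,3] N/NP  lex  "every"
[1,3] S\N  >  k=2
[0,3] S  <  k=1

[0,3] S   <
  [0,1] "a" : N
  [1,3] S\N   >
    [1,2] "saw" : (S\N)/(N/NP)
    [2,3] "every" : N/NP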